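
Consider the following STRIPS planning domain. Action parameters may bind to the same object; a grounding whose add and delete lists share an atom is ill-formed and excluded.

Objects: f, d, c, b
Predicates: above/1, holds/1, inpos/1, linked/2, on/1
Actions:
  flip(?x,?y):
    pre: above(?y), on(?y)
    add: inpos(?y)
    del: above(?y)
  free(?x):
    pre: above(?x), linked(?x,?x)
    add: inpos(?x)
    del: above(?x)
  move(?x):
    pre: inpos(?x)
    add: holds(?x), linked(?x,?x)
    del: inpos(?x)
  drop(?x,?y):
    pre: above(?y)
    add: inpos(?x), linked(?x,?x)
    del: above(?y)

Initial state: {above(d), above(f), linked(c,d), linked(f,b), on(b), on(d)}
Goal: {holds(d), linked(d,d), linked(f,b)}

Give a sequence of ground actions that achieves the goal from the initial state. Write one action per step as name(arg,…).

1. flip(f,d)  →  {above(f), inpos(d), linked(c,d), linked(f,b), on(b), on(d)}
2. move(d)  →  {above(f), holds(d), linked(c,d), linked(d,d), linked(f,b), on(b), on(d)}

flip(f,d); move(d)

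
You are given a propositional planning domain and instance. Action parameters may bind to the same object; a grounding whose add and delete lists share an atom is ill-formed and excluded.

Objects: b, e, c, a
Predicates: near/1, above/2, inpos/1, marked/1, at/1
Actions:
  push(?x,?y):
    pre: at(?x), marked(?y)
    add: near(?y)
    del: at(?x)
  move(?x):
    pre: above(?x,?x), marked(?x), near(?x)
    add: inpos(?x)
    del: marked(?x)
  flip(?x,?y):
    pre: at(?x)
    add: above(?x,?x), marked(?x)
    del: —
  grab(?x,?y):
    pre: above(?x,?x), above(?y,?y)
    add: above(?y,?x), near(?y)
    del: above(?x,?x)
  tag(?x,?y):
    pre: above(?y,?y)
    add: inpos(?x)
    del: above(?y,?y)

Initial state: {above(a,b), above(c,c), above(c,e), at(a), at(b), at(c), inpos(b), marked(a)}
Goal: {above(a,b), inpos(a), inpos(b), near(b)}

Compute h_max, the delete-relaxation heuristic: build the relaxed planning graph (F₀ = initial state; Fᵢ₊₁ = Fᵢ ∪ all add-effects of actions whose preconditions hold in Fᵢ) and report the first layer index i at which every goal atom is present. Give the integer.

F0 = init (8 atoms)
F1 = F0 ∪ {above(a,a), above(b,b), inpos(a), inpos(c), inpos(e), marked(b), marked(c), near(a)}  (16 atoms)
F2 = F1 ∪ {above(a,c), above(b,a), above(b,c), above(c,a), above(c,b), near(b), near(c)}  (23 atoms)
goal ⊆ F2  ⇒  h_max = 2

2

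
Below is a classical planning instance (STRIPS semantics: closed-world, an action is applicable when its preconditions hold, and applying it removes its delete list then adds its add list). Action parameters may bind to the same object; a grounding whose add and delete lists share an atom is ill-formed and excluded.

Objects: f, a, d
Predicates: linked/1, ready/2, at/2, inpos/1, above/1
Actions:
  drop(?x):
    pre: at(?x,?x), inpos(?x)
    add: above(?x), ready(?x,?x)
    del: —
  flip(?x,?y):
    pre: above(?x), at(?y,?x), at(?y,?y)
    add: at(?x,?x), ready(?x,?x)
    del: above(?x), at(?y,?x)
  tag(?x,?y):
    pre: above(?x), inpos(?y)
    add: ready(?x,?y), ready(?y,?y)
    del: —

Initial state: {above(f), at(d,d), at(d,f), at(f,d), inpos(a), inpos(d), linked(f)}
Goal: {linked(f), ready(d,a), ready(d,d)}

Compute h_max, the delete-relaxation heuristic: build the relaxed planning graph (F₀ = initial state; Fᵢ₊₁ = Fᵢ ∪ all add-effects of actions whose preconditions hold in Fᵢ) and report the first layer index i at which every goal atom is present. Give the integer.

2

F0 = init (7 atoms)
F1 = F0 ∪ {above(d), at(f,f), ready(a,a), ready(d,d), ready(f,a), ready(f,d), ready(f,f)}  (14 atoms)
F2 = F1 ∪ {ready(d,a)}  (15 atoms)
goal ⊆ F2  ⇒  h_max = 2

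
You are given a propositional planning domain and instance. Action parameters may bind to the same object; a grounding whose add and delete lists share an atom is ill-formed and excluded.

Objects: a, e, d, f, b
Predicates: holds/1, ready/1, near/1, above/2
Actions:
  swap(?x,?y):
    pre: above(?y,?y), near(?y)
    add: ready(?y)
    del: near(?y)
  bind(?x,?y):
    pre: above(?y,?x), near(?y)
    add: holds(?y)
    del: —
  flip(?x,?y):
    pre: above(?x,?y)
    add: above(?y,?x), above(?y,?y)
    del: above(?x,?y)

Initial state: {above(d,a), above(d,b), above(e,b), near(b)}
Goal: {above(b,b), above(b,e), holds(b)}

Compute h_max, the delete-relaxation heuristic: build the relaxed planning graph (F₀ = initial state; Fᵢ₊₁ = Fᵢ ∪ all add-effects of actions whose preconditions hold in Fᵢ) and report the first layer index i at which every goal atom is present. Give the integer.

F0 = init (4 atoms)
F1 = F0 ∪ {above(a,a), above(a,d), above(b,b), above(b,d), above(b,e)}  (9 atoms)
F2 = F1 ∪ {above(d,d), above(e,e), holds(b), ready(b)}  (13 atoms)
goal ⊆ F2  ⇒  h_max = 2

2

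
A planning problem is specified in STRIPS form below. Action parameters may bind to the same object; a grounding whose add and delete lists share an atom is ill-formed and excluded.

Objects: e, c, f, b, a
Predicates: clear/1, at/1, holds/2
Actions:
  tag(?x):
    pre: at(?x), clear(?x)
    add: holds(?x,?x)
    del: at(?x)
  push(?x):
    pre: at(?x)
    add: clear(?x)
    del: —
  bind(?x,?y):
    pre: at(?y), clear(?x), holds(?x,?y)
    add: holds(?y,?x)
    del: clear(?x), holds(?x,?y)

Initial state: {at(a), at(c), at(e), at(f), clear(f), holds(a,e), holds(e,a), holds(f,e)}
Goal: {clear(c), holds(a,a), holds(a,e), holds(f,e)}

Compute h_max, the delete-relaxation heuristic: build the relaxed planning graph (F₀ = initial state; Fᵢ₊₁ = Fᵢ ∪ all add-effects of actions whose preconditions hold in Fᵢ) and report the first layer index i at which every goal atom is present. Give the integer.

2

F0 = init (8 atoms)
F1 = F0 ∪ {clear(a), clear(c), clear(e), holds(e,f), holds(f,f)}  (13 atoms)
F2 = F1 ∪ {holds(a,a), holds(c,c), holds(e,e)}  (16 atoms)
goal ⊆ F2  ⇒  h_max = 2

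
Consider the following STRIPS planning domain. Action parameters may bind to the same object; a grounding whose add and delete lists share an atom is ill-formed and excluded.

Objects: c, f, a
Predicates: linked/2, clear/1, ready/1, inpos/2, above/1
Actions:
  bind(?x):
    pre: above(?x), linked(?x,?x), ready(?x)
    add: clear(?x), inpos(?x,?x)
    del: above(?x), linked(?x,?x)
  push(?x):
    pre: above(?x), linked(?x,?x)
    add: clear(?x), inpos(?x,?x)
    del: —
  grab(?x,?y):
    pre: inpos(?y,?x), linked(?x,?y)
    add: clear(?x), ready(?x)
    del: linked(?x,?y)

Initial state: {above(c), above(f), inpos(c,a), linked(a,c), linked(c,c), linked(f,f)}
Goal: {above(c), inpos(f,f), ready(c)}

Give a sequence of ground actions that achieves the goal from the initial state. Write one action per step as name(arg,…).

push(c); push(f); grab(c,c)

1. push(c)  →  {above(c), above(f), clear(c), inpos(c,a), inpos(c,c), linked(a,c), linked(c,c), linked(f,f)}
2. push(f)  →  {above(c), above(f), clear(c), clear(f), inpos(c,a), inpos(c,c), inpos(f,f), linked(a,c), linked(c,c), linked(f,f)}
3. grab(c,c)  →  {above(c), above(f), clear(c), clear(f), inpos(c,a), inpos(c,c), inpos(f,f), linked(a,c), linked(f,f), ready(c)}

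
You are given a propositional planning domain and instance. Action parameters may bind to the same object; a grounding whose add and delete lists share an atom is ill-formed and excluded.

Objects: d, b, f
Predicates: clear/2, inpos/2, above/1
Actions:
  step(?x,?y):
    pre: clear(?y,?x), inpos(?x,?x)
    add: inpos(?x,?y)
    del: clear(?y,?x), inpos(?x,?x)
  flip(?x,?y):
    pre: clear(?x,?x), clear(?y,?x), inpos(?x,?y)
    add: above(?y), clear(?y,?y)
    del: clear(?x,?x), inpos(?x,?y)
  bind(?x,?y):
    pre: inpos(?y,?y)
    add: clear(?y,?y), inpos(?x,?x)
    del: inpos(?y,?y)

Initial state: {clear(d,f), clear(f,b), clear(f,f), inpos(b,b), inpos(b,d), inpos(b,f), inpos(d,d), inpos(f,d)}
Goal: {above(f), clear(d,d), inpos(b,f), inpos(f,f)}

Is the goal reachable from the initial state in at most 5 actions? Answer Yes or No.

Yes

1. bind(f,b)  →  {clear(b,b), clear(d,f), clear(f,b), clear(f,f), inpos(b,d), inpos(b,f), inpos(d,d), inpos(f,d), inpos(f,f)}
2. flip(b,f)  →  {above(f), clear(d,f), clear(f,b), clear(f,f), inpos(b,d), inpos(d,d), inpos(f,d), inpos(f,f)}
3. bind(b,d)  →  {above(f), clear(d,d), clear(d,f), clear(f,b), clear(f,f), inpos(b,b), inpos(b,d), inpos(f,d), inpos(f,f)}
4. step(b,f)  →  {above(f), clear(d,d), clear(d,f), clear(f,f), inpos(b,d), inpos(b,f), inpos(f,d), inpos(f,f)}
optimal plan length = 4; 4 ≤ 5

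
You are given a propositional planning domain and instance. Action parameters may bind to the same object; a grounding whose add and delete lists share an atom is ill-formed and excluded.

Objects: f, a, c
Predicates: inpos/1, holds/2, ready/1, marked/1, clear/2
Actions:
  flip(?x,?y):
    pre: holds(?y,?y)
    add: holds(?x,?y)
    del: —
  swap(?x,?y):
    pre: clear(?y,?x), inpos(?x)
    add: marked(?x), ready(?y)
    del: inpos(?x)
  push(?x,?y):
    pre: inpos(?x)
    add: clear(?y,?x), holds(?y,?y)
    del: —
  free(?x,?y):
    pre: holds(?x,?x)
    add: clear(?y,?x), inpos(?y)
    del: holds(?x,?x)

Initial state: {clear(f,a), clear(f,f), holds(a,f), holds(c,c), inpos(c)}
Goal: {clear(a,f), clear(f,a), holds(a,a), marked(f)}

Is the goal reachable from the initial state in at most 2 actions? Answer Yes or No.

No

1. free(c,f)  →  {clear(f,a), clear(f,c), clear(f,f), holds(a,f), inpos(c), inpos(f)}
2. push(f,a)  →  {clear(a,f), clear(f,a), clear(f,c), clear(f,f), holds(a,a), holds(a,f), inpos(c), inpos(f)}
3. swap(f,f)  →  {clear(a,f), clear(f,a), clear(f,c), clear(f,f), holds(a,a), holds(a,f), inpos(c), marked(f), ready(f)}
optimal plan length = 3; 3 > 2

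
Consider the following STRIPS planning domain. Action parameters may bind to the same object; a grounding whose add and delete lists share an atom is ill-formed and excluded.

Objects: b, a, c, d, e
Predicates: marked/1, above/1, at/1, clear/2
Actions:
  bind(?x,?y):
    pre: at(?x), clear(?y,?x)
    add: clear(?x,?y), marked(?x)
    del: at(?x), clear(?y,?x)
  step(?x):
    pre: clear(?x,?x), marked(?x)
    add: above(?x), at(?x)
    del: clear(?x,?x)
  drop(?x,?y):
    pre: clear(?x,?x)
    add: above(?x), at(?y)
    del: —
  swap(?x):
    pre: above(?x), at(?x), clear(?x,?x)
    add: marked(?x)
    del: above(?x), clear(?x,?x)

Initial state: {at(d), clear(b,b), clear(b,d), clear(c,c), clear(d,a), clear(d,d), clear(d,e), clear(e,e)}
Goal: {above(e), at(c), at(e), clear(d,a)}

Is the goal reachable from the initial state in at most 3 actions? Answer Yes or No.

Yes

1. drop(b,c)  →  {above(b), at(c), at(d), clear(b,b), clear(b,d), clear(c,c), clear(d,a), clear(d,d), clear(d,e), clear(e,e)}
2. drop(e,e)  →  {above(b), above(e), at(c), at(d), at(e), clear(b,b), clear(b,d), clear(c,c), clear(d,a), clear(d,d), clear(d,e), clear(e,e)}
optimal plan length = 2; 2 ≤ 3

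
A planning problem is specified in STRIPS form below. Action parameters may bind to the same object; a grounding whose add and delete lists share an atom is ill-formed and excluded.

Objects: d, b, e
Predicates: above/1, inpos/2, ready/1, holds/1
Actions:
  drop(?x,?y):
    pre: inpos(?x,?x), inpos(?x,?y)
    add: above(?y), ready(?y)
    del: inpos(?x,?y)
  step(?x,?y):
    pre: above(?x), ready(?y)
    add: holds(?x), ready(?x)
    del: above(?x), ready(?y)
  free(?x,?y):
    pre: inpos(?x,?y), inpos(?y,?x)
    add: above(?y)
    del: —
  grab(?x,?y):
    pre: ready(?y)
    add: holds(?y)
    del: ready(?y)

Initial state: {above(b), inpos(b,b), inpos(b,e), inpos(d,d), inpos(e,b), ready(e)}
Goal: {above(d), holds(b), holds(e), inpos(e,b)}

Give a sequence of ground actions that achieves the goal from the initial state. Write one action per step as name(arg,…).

drop(d,d); step(b,d); grab(d,e)

1. drop(d,d)  →  {above(b), above(d), inpos(b,b), inpos(b,e), inpos(e,b), ready(d), ready(e)}
2. step(b,d)  →  {above(d), holds(b), inpos(b,b), inpos(b,e), inpos(e,b), ready(b), ready(e)}
3. grab(d,e)  →  {above(d), holds(b), holds(e), inpos(b,b), inpos(b,e), inpos(e,b), ready(b)}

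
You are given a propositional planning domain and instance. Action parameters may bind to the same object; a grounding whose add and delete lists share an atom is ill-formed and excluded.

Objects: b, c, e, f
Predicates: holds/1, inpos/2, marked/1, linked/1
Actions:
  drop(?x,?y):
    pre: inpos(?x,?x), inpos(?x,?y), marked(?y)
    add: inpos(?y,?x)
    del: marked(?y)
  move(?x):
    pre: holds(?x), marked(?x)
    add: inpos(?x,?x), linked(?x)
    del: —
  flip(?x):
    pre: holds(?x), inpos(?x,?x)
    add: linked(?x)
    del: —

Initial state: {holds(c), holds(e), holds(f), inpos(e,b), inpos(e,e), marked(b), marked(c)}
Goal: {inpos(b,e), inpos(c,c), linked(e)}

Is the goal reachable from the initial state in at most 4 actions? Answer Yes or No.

1. drop(e,b)  →  {holds(c), holds(e), holds(f), inpos(b,e), inpos(e,b), inpos(e,e), marked(c)}
2. move(c)  →  {holds(c), holds(e), holds(f), inpos(b,e), inpos(c,c), inpos(e,b), inpos(e,e), linked(c), marked(c)}
3. flip(e)  →  {holds(c), holds(e), holds(f), inpos(b,e), inpos(c,c), inpos(e,b), inpos(e,e), linked(c), linked(e), marked(c)}
optimal plan length = 3; 3 ≤ 4

Yes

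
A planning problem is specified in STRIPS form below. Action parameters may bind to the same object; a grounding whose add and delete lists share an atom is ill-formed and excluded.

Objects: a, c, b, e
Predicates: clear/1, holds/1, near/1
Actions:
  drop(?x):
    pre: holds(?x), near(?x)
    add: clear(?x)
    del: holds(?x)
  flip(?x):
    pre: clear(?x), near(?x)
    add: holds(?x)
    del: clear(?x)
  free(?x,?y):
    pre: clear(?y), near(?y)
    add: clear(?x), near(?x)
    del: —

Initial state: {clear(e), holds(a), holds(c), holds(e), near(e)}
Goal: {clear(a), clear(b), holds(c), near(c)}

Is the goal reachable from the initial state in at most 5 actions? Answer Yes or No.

1. free(a,e)  →  {clear(a), clear(e), holds(a), holds(c), holds(e), near(a), near(e)}
2. free(c,a)  →  {clear(a), clear(c), clear(e), holds(a), holds(c), holds(e), near(a), near(c), near(e)}
3. free(b,a)  →  {clear(a), clear(b), clear(c), clear(e), holds(a), holds(c), holds(e), near(a), near(b), near(c), near(e)}
optimal plan length = 3; 3 ≤ 5

Yes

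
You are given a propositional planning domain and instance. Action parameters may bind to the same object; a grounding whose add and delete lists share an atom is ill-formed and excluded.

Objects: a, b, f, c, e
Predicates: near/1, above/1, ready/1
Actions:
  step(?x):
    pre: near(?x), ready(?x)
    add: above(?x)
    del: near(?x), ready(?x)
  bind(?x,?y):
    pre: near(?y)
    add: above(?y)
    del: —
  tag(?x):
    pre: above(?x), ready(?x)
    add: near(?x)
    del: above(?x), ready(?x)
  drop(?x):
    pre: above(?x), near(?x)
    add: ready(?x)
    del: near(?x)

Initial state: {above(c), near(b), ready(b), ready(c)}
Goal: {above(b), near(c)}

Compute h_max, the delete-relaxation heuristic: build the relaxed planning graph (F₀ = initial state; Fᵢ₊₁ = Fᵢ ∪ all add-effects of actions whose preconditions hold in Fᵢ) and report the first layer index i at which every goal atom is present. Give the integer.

F0 = init (4 atoms)
F1 = F0 ∪ {above(b), near(c)}  (6 atoms)
goal ⊆ F1  ⇒  h_max = 1

1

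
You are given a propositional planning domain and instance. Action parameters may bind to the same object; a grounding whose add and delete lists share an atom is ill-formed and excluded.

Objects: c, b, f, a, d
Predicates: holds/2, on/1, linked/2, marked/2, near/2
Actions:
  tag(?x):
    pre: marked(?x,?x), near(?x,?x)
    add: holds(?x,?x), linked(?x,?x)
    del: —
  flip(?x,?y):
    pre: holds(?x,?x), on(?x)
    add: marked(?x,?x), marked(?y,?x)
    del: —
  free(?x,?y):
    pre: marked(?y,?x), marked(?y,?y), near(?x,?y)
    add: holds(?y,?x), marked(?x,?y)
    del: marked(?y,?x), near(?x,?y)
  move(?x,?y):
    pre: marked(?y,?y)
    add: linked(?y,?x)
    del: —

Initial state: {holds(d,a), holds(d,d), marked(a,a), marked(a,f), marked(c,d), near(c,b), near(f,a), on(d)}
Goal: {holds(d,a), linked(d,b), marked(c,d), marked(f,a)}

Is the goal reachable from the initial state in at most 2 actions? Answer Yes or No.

No

1. flip(d,c)  →  {holds(d,a), holds(d,d), marked(a,a), marked(a,f), marked(c,d), marked(d,d), near(c,b), near(f,a), on(d)}
2. free(f,a)  →  {holds(a,f), holds(d,a), holds(d,d), marked(a,a), marked(c,d), marked(d,d), marked(f,a), near(c,b), on(d)}
3. move(b,d)  →  {holds(a,f), holds(d,a), holds(d,d), linked(d,b), marked(a,a), marked(c,d), marked(d,d), marked(f,a), near(c,b), on(d)}
optimal plan length = 3; 3 > 2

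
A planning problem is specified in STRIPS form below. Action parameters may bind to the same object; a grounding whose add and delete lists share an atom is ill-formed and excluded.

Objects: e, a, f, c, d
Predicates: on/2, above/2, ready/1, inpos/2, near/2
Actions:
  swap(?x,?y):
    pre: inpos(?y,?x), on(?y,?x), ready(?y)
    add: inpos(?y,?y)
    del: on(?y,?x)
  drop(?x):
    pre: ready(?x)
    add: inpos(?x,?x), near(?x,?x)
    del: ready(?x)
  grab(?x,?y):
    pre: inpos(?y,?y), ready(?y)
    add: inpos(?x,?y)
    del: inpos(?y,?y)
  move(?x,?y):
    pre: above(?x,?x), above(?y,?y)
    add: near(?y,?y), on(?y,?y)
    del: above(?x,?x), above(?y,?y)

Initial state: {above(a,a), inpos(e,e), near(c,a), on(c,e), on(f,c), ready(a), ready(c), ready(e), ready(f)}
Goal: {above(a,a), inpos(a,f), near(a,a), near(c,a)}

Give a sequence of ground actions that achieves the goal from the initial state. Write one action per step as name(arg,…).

1. drop(a)  →  {above(a,a), inpos(a,a), inpos(e,e), near(a,a), near(c,a), on(c,e), on(f,c), ready(c), ready(e), ready(f)}
2. grab(c,e)  →  {above(a,a), inpos(a,a), inpos(c,e), near(a,a), near(c,a), on(c,e), on(f,c), ready(c), ready(e), ready(f)}
3. swap(e,c)  →  {above(a,a), inpos(a,a), inpos(c,c), inpos(c,e), near(a,a), near(c,a), on(f,c), ready(c), ready(e), ready(f)}
4. grab(f,c)  →  {above(a,a), inpos(a,a), inpos(c,e), inpos(f,c), near(a,a), near(c,a), on(f,c), ready(c), ready(e), ready(f)}
5. swap(c,f)  →  {above(a,a), inpos(a,a), inpos(c,e), inpos(f,c), inpos(f,f), near(a,a), near(c,a), ready(c), ready(e), ready(f)}
6. grab(a,f)  →  {above(a,a), inpos(a,a), inpos(a,f), inpos(c,e), inpos(f,c), near(a,a), near(c,a), ready(c), ready(e), ready(f)}

drop(a); grab(c,e); swap(e,c); grab(f,c); swap(c,f); grab(a,f)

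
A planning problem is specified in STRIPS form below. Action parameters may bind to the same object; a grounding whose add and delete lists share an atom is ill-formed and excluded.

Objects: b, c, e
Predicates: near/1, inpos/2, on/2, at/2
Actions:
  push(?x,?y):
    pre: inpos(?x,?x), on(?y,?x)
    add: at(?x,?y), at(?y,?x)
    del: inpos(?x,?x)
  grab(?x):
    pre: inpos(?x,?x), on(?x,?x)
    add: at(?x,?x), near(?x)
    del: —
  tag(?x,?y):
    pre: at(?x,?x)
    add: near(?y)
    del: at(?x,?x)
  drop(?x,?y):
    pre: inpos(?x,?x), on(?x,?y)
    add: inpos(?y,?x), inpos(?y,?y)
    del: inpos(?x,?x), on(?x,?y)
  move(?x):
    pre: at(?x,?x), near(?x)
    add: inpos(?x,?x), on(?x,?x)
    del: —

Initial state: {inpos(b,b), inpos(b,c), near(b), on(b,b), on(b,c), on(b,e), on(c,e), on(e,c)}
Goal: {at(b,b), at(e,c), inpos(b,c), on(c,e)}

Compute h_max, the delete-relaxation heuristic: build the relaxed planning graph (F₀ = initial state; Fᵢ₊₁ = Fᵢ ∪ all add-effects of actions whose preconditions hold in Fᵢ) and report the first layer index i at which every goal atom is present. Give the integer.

F0 = init (8 atoms)
F1 = F0 ∪ {at(b,b), inpos(c,b), inpos(c,c), inpos(e,b), inpos(e,e)}  (13 atoms)
F2 = F1 ∪ {at(b,c), at(b,e), at(c,b), at(c,e), at(e,b), at(e,c), inpos(c,e), inpos(e,c), near(c), near(e)}  (23 atoms)
goal ⊆ F2  ⇒  h_max = 2

2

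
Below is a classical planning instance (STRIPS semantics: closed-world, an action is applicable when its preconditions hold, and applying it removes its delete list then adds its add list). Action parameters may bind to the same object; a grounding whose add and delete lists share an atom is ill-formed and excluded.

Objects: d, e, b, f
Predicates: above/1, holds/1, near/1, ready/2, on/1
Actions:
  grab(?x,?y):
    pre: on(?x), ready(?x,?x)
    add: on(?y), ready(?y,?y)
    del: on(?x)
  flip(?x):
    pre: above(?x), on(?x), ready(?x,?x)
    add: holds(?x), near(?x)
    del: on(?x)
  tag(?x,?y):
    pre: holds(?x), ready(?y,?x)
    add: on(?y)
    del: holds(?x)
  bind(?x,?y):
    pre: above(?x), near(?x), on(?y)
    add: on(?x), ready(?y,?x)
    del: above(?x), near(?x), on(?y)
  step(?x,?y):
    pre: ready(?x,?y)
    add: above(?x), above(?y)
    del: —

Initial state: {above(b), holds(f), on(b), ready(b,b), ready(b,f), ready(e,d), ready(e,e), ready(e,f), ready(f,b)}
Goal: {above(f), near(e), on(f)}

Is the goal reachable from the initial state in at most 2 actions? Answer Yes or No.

1. grab(b,f)  →  {above(b), holds(f), on(f), ready(b,b), ready(b,f), ready(e,d), ready(e,e), ready(e,f), ready(f,b), ready(f,f)}
2. tag(f,e)  →  {above(b), on(e), on(f), ready(b,b), ready(b,f), ready(e,d), ready(e,e), ready(e,f), ready(f,b), ready(f,f)}
3. step(e,f)  →  {above(b), above(e), above(f), on(e), on(f), ready(b,b), ready(b,f), ready(e,d), ready(e,e), ready(e,f), ready(f,b), ready(f,f)}
4. flip(e)  →  {above(b), above(e), above(f), holds(e), near(e), on(f), ready(b,b), ready(b,f), ready(e,d), ready(e,e), ready(e,f), ready(f,b), ready(f,f)}
optimal plan length = 4; 4 > 2

No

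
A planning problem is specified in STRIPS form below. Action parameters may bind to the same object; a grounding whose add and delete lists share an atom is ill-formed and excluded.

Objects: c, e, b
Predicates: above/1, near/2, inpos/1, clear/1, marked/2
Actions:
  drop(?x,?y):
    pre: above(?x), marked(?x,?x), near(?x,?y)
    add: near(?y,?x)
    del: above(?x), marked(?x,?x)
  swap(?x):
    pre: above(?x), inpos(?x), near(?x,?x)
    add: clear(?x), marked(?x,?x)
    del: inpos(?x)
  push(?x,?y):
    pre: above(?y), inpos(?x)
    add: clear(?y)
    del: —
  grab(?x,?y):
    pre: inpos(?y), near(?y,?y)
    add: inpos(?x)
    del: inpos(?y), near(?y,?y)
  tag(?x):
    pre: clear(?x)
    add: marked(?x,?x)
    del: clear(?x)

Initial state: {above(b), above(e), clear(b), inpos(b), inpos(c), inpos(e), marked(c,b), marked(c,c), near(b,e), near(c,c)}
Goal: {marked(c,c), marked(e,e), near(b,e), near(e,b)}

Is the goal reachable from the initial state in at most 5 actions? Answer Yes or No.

1. push(c,e)  →  {above(b), above(e), clear(b), clear(e), inpos(b), inpos(c), inpos(e), marked(c,b), marked(c,c), near(b,e), near(c,c)}
2. tag(e)  →  {above(b), above(e), clear(b), inpos(b), inpos(c), inpos(e), marked(c,b), marked(c,c), marked(e,e), near(b,e), near(c,c)}
3. tag(b)  →  {above(b), above(e), inpos(b), inpos(c), inpos(e), marked(b,b), marked(c,b), marked(c,c), marked(e,e), near(b,e), near(c,c)}
4. drop(b,e)  →  {above(e), inpos(b), inpos(c), inpos(e), marked(c,b), marked(c,c), marked(e,e), near(b,e), near(c,c), near(e,b)}
optimal plan length = 4; 4 ≤ 5

Yes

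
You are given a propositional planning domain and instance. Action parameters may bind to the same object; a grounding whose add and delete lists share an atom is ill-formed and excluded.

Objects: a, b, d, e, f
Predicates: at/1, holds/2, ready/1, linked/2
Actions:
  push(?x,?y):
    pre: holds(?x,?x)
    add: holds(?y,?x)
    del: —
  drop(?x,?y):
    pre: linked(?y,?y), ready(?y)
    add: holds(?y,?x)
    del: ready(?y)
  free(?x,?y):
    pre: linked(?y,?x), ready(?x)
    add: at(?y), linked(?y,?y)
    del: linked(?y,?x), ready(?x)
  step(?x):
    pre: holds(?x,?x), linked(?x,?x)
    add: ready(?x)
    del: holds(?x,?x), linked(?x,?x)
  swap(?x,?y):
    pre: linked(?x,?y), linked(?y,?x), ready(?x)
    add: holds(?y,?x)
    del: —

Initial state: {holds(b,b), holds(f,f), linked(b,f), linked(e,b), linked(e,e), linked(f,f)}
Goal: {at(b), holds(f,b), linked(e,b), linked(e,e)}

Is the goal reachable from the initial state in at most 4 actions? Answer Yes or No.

1. push(b,f)  →  {holds(b,b), holds(f,b), holds(f,f), linked(b,f), linked(e,b), linked(e,e), linked(f,f)}
2. step(f)  →  {holds(b,b), holds(f,b), linked(b,f), linked(e,b), linked(e,e), ready(f)}
3. free(f,b)  →  {at(b), holds(b,b), holds(f,b), linked(b,b), linked(e,b), linked(e,e)}
optimal plan length = 3; 3 ≤ 4

Yes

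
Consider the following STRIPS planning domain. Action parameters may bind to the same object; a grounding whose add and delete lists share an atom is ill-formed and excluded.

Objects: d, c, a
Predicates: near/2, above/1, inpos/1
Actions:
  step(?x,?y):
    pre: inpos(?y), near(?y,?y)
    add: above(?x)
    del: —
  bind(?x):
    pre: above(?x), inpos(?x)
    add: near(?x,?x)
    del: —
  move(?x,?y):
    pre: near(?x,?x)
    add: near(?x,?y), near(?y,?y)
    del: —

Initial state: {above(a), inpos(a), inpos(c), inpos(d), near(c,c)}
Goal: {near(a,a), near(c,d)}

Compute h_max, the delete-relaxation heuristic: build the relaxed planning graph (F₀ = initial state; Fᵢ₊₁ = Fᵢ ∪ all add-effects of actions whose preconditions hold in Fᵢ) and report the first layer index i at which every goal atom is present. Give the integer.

F0 = init (5 atoms)
F1 = F0 ∪ {above(c), above(d), near(a,a), near(c,a), near(c,d), near(d,d)}  (11 atoms)
goal ⊆ F1  ⇒  h_max = 1

1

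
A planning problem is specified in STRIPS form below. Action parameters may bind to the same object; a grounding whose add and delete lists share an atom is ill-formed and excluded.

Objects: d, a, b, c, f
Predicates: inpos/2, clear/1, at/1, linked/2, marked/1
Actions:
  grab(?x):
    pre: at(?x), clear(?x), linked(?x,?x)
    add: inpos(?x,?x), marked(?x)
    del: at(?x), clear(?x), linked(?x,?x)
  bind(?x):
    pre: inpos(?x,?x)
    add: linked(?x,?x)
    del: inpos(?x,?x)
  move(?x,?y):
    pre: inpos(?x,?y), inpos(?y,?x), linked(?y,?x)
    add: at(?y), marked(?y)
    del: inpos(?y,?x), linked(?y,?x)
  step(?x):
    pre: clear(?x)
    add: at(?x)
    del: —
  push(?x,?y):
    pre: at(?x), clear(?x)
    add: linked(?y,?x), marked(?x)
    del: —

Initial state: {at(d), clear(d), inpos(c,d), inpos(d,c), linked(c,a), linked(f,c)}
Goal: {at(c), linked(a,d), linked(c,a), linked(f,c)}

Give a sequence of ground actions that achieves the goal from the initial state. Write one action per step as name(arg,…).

push(d,a); push(d,c); move(d,c)

1. push(d,a)  →  {at(d), clear(d), inpos(c,d), inpos(d,c), linked(a,d), linked(c,a), linked(f,c), marked(d)}
2. push(d,c)  →  {at(d), clear(d), inpos(c,d), inpos(d,c), linked(a,d), linked(c,a), linked(c,d), linked(f,c), marked(d)}
3. move(d,c)  →  {at(c), at(d), clear(d), inpos(d,c), linked(a,d), linked(c,a), linked(f,c), marked(c), marked(d)}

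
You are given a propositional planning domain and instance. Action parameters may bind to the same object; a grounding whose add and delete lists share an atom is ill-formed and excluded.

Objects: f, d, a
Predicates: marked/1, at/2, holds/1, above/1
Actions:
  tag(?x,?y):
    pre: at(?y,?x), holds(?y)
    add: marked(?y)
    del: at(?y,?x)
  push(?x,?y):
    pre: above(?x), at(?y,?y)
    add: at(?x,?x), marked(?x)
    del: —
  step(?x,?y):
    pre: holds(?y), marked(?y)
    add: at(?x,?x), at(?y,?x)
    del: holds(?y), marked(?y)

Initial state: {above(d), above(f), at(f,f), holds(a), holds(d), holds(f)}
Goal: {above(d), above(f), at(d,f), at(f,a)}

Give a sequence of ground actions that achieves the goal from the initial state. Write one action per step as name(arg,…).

tag(f,f); step(a,f); push(d,a); step(f,d)

1. tag(f,f)  →  {above(d), above(f), holds(a), holds(d), holds(f), marked(f)}
2. step(a,f)  →  {above(d), above(f), at(a,a), at(f,a), holds(a), holds(d)}
3. push(d,a)  →  {above(d), above(f), at(a,a), at(d,d), at(f,a), holds(a), holds(d), marked(d)}
4. step(f,d)  →  {above(d), above(f), at(a,a), at(d,d), at(d,f), at(f,a), at(f,f), holds(a)}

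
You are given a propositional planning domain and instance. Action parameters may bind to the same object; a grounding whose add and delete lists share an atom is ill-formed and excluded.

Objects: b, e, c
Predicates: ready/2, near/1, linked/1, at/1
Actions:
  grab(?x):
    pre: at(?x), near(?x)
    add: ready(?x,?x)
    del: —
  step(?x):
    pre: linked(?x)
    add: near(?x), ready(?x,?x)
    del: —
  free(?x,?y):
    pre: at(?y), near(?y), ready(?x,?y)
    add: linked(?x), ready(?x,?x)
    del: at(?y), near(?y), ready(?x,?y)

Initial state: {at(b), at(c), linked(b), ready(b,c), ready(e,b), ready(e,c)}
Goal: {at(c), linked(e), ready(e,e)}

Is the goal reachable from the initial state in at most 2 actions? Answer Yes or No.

1. step(b)  →  {at(b), at(c), linked(b), near(b), ready(b,b), ready(b,c), ready(e,b), ready(e,c)}
2. free(e,b)  →  {at(c), linked(b), linked(e), ready(b,b), ready(b,c), ready(e,c), ready(e,e)}
optimal plan length = 2; 2 ≤ 2

Yes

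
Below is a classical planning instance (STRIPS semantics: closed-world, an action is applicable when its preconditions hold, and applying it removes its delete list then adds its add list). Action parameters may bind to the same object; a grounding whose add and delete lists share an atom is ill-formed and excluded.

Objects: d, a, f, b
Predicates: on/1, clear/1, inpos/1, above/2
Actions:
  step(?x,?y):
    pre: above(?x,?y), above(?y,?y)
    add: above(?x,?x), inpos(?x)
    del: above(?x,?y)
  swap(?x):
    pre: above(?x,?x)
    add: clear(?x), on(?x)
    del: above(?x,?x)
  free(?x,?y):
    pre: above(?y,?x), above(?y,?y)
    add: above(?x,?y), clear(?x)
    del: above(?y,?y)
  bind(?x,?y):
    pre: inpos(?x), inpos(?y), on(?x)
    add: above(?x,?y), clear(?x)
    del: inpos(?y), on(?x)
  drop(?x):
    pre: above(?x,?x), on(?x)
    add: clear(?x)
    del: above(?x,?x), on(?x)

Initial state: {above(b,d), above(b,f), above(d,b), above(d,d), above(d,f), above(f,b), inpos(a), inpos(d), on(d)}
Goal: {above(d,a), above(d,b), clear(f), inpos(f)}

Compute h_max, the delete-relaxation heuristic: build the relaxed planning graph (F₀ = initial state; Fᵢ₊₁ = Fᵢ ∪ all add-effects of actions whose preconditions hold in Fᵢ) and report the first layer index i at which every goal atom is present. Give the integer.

2

F0 = init (9 atoms)
F1 = F0 ∪ {above(b,b), above(d,a), above(f,d), clear(b), clear(d), clear(f), inpos(b)}  (16 atoms)
F2 = F1 ∪ {above(a,d), above(f,f), clear(a), inpos(f), on(b)}  (21 atoms)
goal ⊆ F2  ⇒  h_max = 2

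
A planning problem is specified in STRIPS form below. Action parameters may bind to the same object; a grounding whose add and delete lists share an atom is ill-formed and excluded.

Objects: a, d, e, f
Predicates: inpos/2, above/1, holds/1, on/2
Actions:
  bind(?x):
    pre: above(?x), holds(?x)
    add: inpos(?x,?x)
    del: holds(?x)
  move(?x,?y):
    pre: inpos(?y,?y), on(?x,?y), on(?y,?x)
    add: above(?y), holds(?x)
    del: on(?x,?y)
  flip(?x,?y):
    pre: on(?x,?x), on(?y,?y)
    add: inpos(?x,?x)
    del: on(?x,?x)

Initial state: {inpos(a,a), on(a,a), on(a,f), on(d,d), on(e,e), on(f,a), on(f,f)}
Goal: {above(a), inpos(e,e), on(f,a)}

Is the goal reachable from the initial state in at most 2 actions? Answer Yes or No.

Yes

1. move(a,a)  →  {above(a), holds(a), inpos(a,a), on(a,f), on(d,d), on(e,e), on(f,a), on(f,f)}
2. flip(e,d)  →  {above(a), holds(a), inpos(a,a), inpos(e,e), on(a,f), on(d,d), on(f,a), on(f,f)}
optimal plan length = 2; 2 ≤ 2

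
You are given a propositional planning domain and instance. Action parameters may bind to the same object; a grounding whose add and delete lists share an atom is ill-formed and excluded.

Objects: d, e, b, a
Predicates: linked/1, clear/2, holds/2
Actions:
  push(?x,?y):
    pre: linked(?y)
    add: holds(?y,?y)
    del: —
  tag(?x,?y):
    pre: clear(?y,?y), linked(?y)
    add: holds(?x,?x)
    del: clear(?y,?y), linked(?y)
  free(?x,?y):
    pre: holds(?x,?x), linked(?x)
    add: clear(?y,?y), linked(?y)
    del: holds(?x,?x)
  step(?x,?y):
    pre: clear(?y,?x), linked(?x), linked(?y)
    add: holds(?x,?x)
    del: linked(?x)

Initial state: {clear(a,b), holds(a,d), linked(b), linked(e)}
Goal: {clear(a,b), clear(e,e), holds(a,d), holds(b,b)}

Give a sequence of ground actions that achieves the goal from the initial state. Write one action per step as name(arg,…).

push(d,e); push(d,b); free(e,e)

1. push(d,e)  →  {clear(a,b), holds(a,d), holds(e,e), linked(b), linked(e)}
2. push(d,b)  →  {clear(a,b), holds(a,d), holds(b,b), holds(e,e), linked(b), linked(e)}
3. free(e,e)  →  {clear(a,b), clear(e,e), holds(a,d), holds(b,b), linked(b), linked(e)}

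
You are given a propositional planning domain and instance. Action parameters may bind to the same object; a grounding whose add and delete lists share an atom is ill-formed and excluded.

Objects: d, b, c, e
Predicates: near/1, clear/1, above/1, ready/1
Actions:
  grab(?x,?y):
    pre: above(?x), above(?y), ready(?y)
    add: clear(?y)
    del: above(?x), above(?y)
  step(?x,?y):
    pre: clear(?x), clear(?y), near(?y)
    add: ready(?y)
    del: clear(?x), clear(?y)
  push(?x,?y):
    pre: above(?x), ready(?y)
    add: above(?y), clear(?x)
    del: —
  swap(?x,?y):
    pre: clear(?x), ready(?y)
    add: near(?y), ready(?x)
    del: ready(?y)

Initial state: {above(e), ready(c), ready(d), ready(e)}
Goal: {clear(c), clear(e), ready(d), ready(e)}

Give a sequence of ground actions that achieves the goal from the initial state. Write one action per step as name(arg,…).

1. push(e,c)  →  {above(c), above(e), clear(e), ready(c), ready(d), ready(e)}
2. grab(c,c)  →  {above(e), clear(c), clear(e), ready(c), ready(d), ready(e)}

push(e,c); grab(c,c)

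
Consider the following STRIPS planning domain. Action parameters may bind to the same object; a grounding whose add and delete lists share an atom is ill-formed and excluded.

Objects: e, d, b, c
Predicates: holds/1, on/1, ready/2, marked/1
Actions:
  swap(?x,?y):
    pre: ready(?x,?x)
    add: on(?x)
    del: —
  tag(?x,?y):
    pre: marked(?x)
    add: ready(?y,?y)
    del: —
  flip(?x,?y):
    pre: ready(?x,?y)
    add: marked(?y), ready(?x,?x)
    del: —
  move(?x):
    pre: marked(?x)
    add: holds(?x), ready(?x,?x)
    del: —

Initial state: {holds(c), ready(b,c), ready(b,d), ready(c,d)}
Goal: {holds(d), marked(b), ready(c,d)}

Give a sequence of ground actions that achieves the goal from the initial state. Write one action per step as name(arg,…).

flip(b,d); flip(b,b); move(d)

1. flip(b,d)  →  {holds(c), marked(d), ready(b,b), ready(b,c), ready(b,d), ready(c,d)}
2. flip(b,b)  →  {holds(c), marked(b), marked(d), ready(b,b), ready(b,c), ready(b,d), ready(c,d)}
3. move(d)  →  {holds(c), holds(d), marked(b), marked(d), ready(b,b), ready(b,c), ready(b,d), ready(c,d), ready(d,d)}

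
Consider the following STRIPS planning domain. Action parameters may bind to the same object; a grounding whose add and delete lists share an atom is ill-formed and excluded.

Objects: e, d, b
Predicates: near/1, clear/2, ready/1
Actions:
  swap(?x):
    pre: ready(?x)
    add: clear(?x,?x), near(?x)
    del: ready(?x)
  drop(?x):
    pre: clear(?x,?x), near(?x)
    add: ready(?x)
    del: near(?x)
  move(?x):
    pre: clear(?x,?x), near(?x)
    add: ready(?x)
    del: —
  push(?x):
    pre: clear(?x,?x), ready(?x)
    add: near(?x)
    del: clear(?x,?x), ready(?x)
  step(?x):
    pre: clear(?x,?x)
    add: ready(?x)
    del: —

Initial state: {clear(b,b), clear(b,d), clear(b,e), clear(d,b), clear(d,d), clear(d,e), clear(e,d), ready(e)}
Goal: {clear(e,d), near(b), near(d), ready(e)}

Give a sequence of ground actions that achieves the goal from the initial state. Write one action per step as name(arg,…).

1. step(d)  →  {clear(b,b), clear(b,d), clear(b,e), clear(d,b), clear(d,d), clear(d,e), clear(e,d), ready(d), ready(e)}
2. swap(d)  →  {clear(b,b), clear(b,d), clear(b,e), clear(d,b), clear(d,d), clear(d,e), clear(e,d), near(d), ready(e)}
3. step(b)  →  {clear(b,b), clear(b,d), clear(b,e), clear(d,b), clear(d,d), clear(d,e), clear(e,d), near(d), ready(b), ready(e)}
4. swap(b)  →  {clear(b,b), clear(b,d), clear(b,e), clear(d,b), clear(d,d), clear(d,e), clear(e,d), near(b), near(d), ready(e)}

step(d); swap(d); step(b); swap(b)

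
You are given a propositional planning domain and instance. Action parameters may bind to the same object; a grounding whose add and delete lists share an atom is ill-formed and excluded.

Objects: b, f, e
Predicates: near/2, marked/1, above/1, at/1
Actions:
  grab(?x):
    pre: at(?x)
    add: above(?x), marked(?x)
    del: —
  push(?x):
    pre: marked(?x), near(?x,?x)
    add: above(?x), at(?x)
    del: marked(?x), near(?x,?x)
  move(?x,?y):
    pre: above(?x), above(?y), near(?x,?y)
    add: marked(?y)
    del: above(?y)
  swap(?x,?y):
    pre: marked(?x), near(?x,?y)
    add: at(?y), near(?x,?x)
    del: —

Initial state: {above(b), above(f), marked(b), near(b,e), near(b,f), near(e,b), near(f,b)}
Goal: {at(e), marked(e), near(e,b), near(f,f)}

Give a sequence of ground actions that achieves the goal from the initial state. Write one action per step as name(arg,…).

move(b,f); swap(b,e); grab(e); swap(f,b)

1. move(b,f)  →  {above(b), marked(b), marked(f), near(b,e), near(b,f), near(e,b), near(f,b)}
2. swap(b,e)  →  {above(b), at(e), marked(b), marked(f), near(b,b), near(b,e), near(b,f), near(e,b), near(f,b)}
3. grab(e)  →  {above(b), above(e), at(e), marked(b), marked(e), marked(f), near(b,b), near(b,e), near(b,f), near(e,b), near(f,b)}
4. swap(f,b)  →  {above(b), above(e), at(b), at(e), marked(b), marked(e), marked(f), near(b,b), near(b,e), near(b,f), near(e,b), near(f,b), near(f,f)}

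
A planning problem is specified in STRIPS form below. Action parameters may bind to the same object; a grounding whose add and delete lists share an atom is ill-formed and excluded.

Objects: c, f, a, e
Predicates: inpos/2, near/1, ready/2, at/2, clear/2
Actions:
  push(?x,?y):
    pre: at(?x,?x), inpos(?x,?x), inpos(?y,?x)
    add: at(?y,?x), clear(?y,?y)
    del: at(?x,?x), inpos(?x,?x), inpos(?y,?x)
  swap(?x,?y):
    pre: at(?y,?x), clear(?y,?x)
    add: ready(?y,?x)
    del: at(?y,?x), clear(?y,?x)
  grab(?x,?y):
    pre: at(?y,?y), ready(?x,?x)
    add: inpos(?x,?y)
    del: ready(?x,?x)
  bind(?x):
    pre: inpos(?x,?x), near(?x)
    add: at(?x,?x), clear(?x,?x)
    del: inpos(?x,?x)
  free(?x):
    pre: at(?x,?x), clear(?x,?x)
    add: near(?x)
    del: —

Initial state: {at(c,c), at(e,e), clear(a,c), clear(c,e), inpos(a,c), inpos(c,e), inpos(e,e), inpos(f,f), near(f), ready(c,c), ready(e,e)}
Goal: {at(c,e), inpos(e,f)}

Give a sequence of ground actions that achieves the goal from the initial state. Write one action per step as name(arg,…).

1. push(e,c)  →  {at(c,c), at(c,e), clear(a,c), clear(c,c), clear(c,e), inpos(a,c), inpos(f,f), near(f), ready(c,c), ready(e,e)}
2. bind(f)  →  {at(c,c), at(c,e), at(f,f), clear(a,c), clear(c,c), clear(c,e), clear(f,f), inpos(a,c), near(f), ready(c,c), ready(e,e)}
3. grab(e,f)  →  {at(c,c), at(c,e), at(f,f), clear(a,c), clear(c,c), clear(c,e), clear(f,f), inpos(a,c), inpos(e,f), near(f), ready(c,c)}

push(e,c); bind(f); grab(e,f)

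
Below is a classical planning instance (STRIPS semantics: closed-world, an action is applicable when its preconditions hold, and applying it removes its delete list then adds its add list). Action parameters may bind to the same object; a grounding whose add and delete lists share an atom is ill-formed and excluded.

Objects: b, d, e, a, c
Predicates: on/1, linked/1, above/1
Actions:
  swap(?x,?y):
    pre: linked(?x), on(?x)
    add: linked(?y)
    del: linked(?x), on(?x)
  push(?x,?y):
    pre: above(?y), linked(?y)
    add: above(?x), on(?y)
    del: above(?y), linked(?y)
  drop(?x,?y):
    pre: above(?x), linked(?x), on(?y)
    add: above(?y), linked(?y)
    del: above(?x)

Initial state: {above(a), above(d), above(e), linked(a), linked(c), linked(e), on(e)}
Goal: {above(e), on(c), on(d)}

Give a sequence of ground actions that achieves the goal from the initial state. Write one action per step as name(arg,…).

1. swap(e,d)  →  {above(a), above(d), above(e), linked(a), linked(c), linked(d)}
2. push(c,d)  →  {above(a), above(c), above(e), linked(a), linked(c), on(d)}
3. push(b,c)  →  {above(a), above(b), above(e), linked(a), on(c), on(d)}

swap(e,d); push(c,d); push(b,c)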